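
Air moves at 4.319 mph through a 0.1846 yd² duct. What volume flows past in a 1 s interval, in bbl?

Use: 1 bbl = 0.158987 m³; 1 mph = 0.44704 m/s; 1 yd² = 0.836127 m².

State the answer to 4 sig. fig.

4.319 mph × 0.44704 → 1.93077 m/s
0.1846 yd² × 0.836127 → 0.154349 m²
V = v × A × t = 1.93077 m/s × 0.154349 m² × 1 s = 0.298012 m³
0.298012 m³ ÷ (0.158987 m³/bbl) = 1.87444 bbl

1.874 bbl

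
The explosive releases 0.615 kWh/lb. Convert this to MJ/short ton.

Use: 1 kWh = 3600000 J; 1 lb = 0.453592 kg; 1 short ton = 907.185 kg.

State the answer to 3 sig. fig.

0.615 kWh/lb × 3600000 J/kWh ÷ 0.453592 kg/lb = 4.88104×10⁶ J/kg
4.88104×10⁶ J/kg ÷ 1000000 J/MJ × 907.185 kg/short ton = 4428.01 MJ/short ton

4430 MJ/short ton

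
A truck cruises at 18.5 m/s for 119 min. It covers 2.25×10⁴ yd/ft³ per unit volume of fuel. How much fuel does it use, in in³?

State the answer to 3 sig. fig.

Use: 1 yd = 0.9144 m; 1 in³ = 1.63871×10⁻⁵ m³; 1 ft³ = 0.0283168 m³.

1.11×10⁴ in³

119 min → 7140 s
d = v × t = 18.5 × 7140 = 132090 m
2.25×10⁴ yd/ft³ → 726565 m/m³
V = d / (distance per unit fuel) = 132090 / 726565 = 0.181801 m³
In in³: 0.181801 / 1.63871×10⁻⁵ = 11094.2 in³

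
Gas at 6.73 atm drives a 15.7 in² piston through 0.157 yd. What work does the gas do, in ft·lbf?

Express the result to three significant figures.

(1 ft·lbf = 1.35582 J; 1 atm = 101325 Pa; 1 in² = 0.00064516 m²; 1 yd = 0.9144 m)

731 ft·lbf

6.73 atm → 681917 Pa
15.7 in² → 0.010129 m²
F = P × A = 681917 × 0.010129 = 6907.14 N
0.157 yd → 0.143561 m
W = F × d = 6907.14 × 0.143561 = 991.596 J
In ft·lbf: 991.596 / 1.35582 = 731.363 ft·lbf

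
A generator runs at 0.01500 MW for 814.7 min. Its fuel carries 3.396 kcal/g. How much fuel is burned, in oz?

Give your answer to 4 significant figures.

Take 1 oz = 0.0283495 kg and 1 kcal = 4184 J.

0.01500 MW → 15000 W
814.7 min → 48882 s
E = P × t = 15000 × 48882 = 7.3323×10⁸ J
3.396 kcal/g → 1.42089×10⁷ J/kg
m = E / e_s = 7.3323×10⁸ / 1.42089×10⁷ = 51.6036 kg
In oz: 51.6036 / 0.0283495 = 1820.26 oz

1820 oz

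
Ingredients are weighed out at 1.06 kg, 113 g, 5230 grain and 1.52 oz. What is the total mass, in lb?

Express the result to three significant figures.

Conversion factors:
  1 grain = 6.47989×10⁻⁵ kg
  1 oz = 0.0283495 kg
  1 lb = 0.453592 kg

1.06 kg (already kg)
113 g × 0.001 = 0.113 kg
5230 grain × 6.47989×10⁻⁵ = 0.338898 kg
1.52 oz × 0.0283495 = 0.0430912 kg
Total: 1.06 + 0.113 + 0.338898 + 0.0430912 = 1.55499 kg
In lb: 1.55499 / 0.453592 = 3.42817 lb

3.43 lb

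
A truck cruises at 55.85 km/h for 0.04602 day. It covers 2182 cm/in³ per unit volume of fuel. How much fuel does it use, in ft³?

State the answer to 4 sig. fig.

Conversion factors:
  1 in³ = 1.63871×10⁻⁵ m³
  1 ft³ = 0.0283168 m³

55.85 km/h → 15.5139 m/s
0.04602 day → 3976.13 s
d = v × t = 15.5139 × 3976.13 = 61685.3 m
2182 cm/in³ → 1.33154×10⁶ m/m³
V = d / (distance per unit fuel) = 61685.3 / 1.33154×10⁶ = 0.0463263 m³
In ft³: 0.0463263 / 0.0283168 = 1.636 ft³

1.636 ft³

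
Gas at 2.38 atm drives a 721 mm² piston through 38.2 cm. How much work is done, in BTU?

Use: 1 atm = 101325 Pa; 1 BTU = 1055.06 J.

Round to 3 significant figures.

2.38 atm → 241154 Pa
721 mm² → 7.21×10⁻⁴ m²
F = P × A = 241154 × 7.21×10⁻⁴ = 173.872 N
38.2 cm → 0.382 m
W = F × d = 173.872 × 0.382 = 66.4191 J
In BTU: 66.4191 / 1055.06 = 0.0629529 BTU

0.0630 BTU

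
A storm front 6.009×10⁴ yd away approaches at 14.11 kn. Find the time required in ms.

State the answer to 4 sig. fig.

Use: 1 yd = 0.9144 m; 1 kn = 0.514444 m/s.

7.570×10⁶ ms

6.009×10⁴ yd × 0.9144 = 54946.3 m
14.11 kn × 0.514444 = 7.2588 m/s
t = d / v = 54946.3 m / 7.2588 m/s = 7569.61 s
7569.61 s ÷ (0.001 s/ms) = 7.56961×10⁶ ms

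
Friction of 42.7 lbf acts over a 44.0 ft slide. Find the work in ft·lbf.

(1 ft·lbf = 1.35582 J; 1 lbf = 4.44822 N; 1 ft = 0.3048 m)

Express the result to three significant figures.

1880 ft·lbf

42.7 lbf × 4.44822 = 189.939 N
44.0 ft × 0.3048 = 13.4112 m
W = F × d = 189.939 N × 13.4112 m = 2547.31 J
2547.31 J ÷ (1.35582 J/ft·lbf) = 1878.8 ft·lbf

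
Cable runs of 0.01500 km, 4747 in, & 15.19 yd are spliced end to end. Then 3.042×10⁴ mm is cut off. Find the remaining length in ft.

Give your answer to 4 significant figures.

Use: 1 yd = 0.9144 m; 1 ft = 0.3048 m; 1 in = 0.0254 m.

390.6 ft

0.01500 km × 1000 = 15 m
4747 in × 0.0254 = 120.574 m
15.19 yd × 0.9144 = 13.8897 m
3.042×10⁴ mm × 0.001 = 30.42 m
Sum: 15 + 120.574 + 13.8897 − 30.42 = 119.044 m
In ft: 119.044 / 0.3048 = 390.564 ft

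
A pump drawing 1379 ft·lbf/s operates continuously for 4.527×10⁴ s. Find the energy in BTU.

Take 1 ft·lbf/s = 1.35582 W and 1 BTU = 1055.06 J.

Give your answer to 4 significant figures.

1379 ft·lbf/s × 1.35582 = 1869.68 W
E = P × t = 1869.68 W × 45270 s = 8.46404×10⁷ J
8.46404×10⁷ J ÷ (1055.06 J/BTU) = 80223.3 BTU

8.022×10⁴ BTU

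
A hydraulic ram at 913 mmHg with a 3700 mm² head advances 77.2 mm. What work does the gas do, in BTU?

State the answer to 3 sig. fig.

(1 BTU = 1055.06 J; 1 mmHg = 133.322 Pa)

0.0330 BTU

913 mmHg → 121723 Pa
3700 mm² → 0.0037 m²
F = P × A = 121723 × 0.0037 = 450.375 N
77.2 mm → 0.0772 m
W = F × d = 450.375 × 0.0772 = 34.769 J
In BTU: 34.769 / 1055.06 = 0.0329545 BTU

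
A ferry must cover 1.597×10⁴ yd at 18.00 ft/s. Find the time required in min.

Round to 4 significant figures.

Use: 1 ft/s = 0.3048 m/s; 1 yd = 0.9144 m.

44.36 min

1.597×10⁴ yd × 0.9144 → 14603 m
18.00 ft/s × 0.3048 → 5.4864 m/s
t = d / v = 14603 m / 5.4864 m/s = 2661.67 s
2661.67 s ÷ (60 s/min) = 44.3612 min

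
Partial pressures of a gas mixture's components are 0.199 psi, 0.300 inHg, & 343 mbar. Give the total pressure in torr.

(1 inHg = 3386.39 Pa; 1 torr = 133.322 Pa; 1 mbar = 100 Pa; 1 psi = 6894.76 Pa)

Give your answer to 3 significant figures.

275 torr

0.199 psi × 6894.76 → 1372.06 Pa
0.300 inHg × 3386.39 → 1015.92 Pa
343 mbar × 100 → 34300 Pa
Combined: 1372.06 + 1015.92 + 34300 = 36688 Pa
In torr: 36688 / 133.322 = 275.183 torr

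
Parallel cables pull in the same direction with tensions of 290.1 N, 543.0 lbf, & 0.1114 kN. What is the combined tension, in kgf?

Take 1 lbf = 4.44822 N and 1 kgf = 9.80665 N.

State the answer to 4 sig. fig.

287.2 kgf

290.1 N (already N)
543.0 lbf × 4.44822 = 2415.38 N
0.1114 kN × 1000 = 111.4 N
Sum: 290.1 + 2415.38 + 111.4 = 2816.88 N
In kgf: 2816.88 / 9.80665 = 287.242 kgf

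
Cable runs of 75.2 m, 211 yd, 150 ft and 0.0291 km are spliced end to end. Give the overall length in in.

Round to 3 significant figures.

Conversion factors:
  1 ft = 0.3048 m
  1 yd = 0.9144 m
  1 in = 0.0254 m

75.2 m (already m)
211 yd × 0.9144 → 192.938 m
150 ft × 0.3048 → 45.72 m
0.0291 km × 1000 → 29.1 m
Combined: 75.2 + 192.938 + 45.72 + 29.1 = 342.958 m
In in: 342.958 / 0.0254 = 13502.3 in

1.35×10⁴ in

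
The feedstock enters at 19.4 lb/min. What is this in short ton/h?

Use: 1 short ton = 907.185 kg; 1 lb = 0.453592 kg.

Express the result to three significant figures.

0.582 short ton/h

19.4 lb/min × 0.453592 kg/lb ÷ 60 s/min = 0.146661 kg/s
0.146661 kg/s ÷ 907.185 kg/short ton × 3600 s/h = 0.581998 short ton/h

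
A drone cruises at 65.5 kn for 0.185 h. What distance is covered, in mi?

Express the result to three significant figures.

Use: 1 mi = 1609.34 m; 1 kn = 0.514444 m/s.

13.9 mi

65.5 kn × 0.514444 = 33.6961 m/s
0.185 h × 3600 = 666 s
d = v × t = 33.6961 m/s × 666 s = 22441.6 m
22441.6 m ÷ (1609.34 m/mi) = 13.9446 mi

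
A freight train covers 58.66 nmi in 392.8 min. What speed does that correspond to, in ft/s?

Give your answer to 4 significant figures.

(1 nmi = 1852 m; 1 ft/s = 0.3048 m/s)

58.66 nmi × 1852 = 108638 m
392.8 min × 60 = 23568 s
v = d / t = 108638 m / 23568 s = 4.60956 m/s
4.60956 m/s ÷ (0.3048 m/s/ft/s) = 15.1232 ft/s

15.12 ft/s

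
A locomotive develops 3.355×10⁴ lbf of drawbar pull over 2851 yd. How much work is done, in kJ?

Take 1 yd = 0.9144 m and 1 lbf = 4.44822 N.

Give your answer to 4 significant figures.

3.891×10⁵ kJ

3.355×10⁴ lbf × 4.44822 → 149238 N
2851 yd × 0.9144 → 2606.95 m
W = F × d = 149238 N × 2606.95 m = 3.89056×10⁸ J
3.89056×10⁸ J ÷ (1000 J/kJ) = 389056 kJ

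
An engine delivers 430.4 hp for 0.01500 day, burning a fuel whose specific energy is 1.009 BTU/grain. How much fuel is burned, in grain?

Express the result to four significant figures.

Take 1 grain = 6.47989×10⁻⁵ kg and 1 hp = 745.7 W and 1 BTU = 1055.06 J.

430.4 hp → 320949 W
0.01500 day → 1296 s
E = P × t = 320949 × 1296 = 4.1595×10⁸ J
1.009 BTU/grain → 1.64286×10⁷ J/kg
m = E / e_s = 4.1595×10⁸ / 1.64286×10⁷ = 25.3187 kg
In grain: 25.3187 / 6.47989×10⁻⁵ = 390727 grain

3.907×10⁵ grain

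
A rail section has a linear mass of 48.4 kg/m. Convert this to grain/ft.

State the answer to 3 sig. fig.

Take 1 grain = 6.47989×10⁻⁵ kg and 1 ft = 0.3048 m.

48.4 kg/m is already 48.4 kg/m
48.4 kg/m ÷ 6.47989×10⁻⁵ kg/grain × 0.3048 m/ft = 227663 grain/ft

2.28×10⁵ grain/ft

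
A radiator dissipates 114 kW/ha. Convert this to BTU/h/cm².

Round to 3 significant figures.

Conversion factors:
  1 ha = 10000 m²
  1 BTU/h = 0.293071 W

0.00389 BTU/h/cm²

114 kW/ha × 1000 W/kW ÷ 10000 m²/ha = 11.4 W/m²
11.4 W/m² ÷ 0.293071 W/BTU/h × 0.0001 m²/cm² = 0.00388984 BTU/h/cm²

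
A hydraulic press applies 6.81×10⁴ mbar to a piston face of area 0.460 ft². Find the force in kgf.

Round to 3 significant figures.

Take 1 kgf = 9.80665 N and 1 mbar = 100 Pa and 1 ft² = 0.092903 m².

6.81×10⁴ mbar × 100 = 6.81×10⁶ Pa
0.460 ft² × 0.092903 = 0.0427354 m²
F = P × A = 6.81×10⁶ Pa × 0.0427354 m² = 291028 N
291028 N ÷ (9.80665 N/kgf) = 29676.6 kgf

2.97×10⁴ kgf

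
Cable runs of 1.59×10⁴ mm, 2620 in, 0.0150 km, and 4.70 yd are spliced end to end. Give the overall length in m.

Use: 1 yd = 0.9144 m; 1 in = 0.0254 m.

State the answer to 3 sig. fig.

1.59×10⁴ mm × 0.001 = 15.9 m
2620 in × 0.0254 = 66.548 m
0.0150 km × 1000 = 15 m
4.70 yd × 0.9144 = 4.29768 m
Sum: 15.9 + 66.548 + 15 + 4.29768 = 101.746 m

102 m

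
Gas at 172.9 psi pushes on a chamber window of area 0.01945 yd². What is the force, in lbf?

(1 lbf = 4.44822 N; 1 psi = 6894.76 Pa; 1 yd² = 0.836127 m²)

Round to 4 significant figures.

4358 lbf

172.9 psi × 6894.76 = 1.1921×10⁶ Pa
0.01945 yd² × 0.836127 = 0.0162627 m²
F = P × A = 1.1921×10⁶ Pa × 0.0162627 m² = 19386.8 N
19386.8 N ÷ (4.44822 N/lbf) = 4358.33 lbf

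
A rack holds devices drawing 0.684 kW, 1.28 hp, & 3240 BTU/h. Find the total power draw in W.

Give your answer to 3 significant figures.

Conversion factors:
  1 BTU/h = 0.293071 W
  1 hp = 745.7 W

0.684 kW × 1000 → 684 W
1.28 hp × 745.7 → 954.496 W
3240 BTU/h × 0.293071 → 949.55 W
Total: 684 + 954.496 + 949.55 = 2588.05 W

2590 W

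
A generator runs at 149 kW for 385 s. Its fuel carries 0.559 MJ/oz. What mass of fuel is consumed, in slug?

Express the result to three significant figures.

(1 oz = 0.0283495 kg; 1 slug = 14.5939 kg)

0.199 slug

149 kW → 149000 W
E = P × t = 149000 × 385 = 5.7365×10⁷ J
0.559 MJ/oz → 1.97182×10⁷ J/kg
m = E / e_s = 5.7365×10⁷ / 1.97182×10⁷ = 2.90924 kg
In slug: 2.90924 / 14.5939 = 0.199346 slug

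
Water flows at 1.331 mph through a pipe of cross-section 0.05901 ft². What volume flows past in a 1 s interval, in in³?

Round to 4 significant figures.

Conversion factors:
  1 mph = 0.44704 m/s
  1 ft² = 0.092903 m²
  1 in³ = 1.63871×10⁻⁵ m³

1.331 mph × 0.44704 = 0.59501 m/s
0.05901 ft² × 0.092903 = 0.00548221 m²
V = v × A × t = 0.59501 m/s × 0.00548221 m² × 1 s = 0.00326197 m³
0.00326197 m³ ÷ (1.63871×10⁻⁵ m³/in³) = 199.057 in³

199.1 in³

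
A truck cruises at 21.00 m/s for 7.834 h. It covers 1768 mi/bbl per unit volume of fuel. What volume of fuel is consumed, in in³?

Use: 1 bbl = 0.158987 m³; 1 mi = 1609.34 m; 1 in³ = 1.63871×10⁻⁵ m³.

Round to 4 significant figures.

2019 in³

7.834 h → 28202.4 s
d = v × t = 21 × 28202.4 = 592250 m
1768 mi/bbl → 1.78965×10⁷ m/m³
V = d / (distance per unit fuel) = 592250 / 1.78965×10⁷ = 0.0330931 m³
In in³: 0.0330931 / 1.63871×10⁻⁵ = 2019.46 in³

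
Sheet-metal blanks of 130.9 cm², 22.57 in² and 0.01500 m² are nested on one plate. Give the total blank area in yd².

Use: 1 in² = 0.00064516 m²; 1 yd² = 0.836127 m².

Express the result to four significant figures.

130.9 cm² × 0.0001 = 0.01309 m²
22.57 in² × 0.00064516 = 0.0145613 m²
0.01500 m² (already m²)
Combined: 0.01309 + 0.0145613 + 0.015 = 0.0426513 m²
In yd²: 0.0426513 / 0.836127 = 0.0510106 yd²

0.05101 yd²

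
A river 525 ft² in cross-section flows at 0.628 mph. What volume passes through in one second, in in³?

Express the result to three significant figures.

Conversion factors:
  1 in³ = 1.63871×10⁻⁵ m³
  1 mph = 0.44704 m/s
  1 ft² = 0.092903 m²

0.628 mph × 0.44704 = 0.280741 m/s
525 ft² × 0.092903 = 48.7741 m²
V = v × A × t = 0.280741 m/s × 48.7741 m² × 1 s = 13.6929 m³
13.6929 m³ ÷ (1.63871×10⁻⁵ m³/in³) = 835590 in³

8.36×10⁵ in³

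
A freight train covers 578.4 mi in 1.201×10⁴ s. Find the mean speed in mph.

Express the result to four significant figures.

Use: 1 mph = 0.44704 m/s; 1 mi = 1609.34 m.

173.4 mph

578.4 mi × 1609.34 = 930842 m
v = d / t = 930842 m / 12010 s = 77.5056 m/s
77.5056 m/s ÷ (0.44704 m/s/mph) = 173.375 mph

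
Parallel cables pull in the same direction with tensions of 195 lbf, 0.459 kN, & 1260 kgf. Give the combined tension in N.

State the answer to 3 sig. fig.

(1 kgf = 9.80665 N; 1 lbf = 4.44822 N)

1.37×10⁴ N

195 lbf × 4.44822 = 867.403 N
0.459 kN × 1000 = 459 N
1260 kgf × 9.80665 = 12356.4 N
Sum: 867.403 + 459 + 12356.4 = 13682.8 N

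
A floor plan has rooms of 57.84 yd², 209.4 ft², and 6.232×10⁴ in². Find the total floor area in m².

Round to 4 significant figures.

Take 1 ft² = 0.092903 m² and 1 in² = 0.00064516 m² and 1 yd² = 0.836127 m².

108.0 m²

57.84 yd² × 0.836127 = 48.3616 m²
209.4 ft² × 0.092903 = 19.4539 m²
6.232×10⁴ in² × 0.00064516 = 40.2064 m²
Total: 48.3616 + 19.4539 + 40.2064 = 108.022 m²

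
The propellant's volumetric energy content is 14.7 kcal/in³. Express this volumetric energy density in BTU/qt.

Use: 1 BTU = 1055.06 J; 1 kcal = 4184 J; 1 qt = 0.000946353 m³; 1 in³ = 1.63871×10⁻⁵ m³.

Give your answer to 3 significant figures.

3370 BTU/qt

14.7 kcal/in³ × 4184 J/kcal ÷ 1.63871×10⁻⁵ m³/in³ = 3.75324×10⁹ J/m³
3.75324×10⁹ J/m³ ÷ 1055.06 J/BTU × 0.000946353 m³/qt = 3366.53 BTU/qt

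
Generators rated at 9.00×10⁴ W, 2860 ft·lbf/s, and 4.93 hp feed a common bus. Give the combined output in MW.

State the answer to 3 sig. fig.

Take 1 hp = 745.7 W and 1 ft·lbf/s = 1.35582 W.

0.0976 MW

9.00×10⁴ W (already W)
2860 ft·lbf/s × 1.35582 → 3877.65 W
4.93 hp × 745.7 → 3676.3 W
Total: 90000 + 3877.65 + 3676.3 = 97554 W
In MW: 97554 / 1000000 = 0.097554 MW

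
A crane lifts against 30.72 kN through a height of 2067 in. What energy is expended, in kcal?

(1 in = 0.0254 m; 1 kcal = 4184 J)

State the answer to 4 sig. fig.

385.5 kcal

30.72 kN × 1000 → 30720 N
2067 in × 0.0254 → 52.5018 m
W = F × d = 30720 N × 52.5018 m = 1.61286×10⁶ J
1.61286×10⁶ J ÷ (4184 J/kcal) = 385.483 kcal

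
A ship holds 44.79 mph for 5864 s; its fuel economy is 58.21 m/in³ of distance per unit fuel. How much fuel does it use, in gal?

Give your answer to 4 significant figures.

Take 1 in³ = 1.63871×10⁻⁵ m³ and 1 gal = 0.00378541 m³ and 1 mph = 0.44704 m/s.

8.732 gal

44.79 mph → 20.0229 m/s
d = v × t = 20.0229 × 5864 = 117414 m
58.21 m/in³ → 3.55218×10⁶ m/m³
V = d / (distance per unit fuel) = 117414 / 3.55218×10⁶ = 0.0330541 m³
In gal: 0.0330541 / 0.00378541 = 8.73197 gal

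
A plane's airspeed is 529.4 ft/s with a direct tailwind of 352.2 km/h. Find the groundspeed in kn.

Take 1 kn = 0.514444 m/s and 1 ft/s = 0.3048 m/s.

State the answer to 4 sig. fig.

529.4 ft/s × 0.3048 = 161.361 m/s
352.2 km/h × (1/3.6) = 97.8333 m/s
Combined: 161.361 + 97.8333 = 259.194 m/s
In kn: 259.194 / 0.514444 = 503.833 kn

503.8 kn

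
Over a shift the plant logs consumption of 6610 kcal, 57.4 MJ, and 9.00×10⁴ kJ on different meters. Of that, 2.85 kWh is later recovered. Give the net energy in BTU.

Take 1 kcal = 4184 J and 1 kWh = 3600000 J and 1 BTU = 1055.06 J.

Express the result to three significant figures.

1.56×10⁵ BTU

6610 kcal × 4184 = 2.76562×10⁷ J
57.4 MJ × 1000000 = 5.74×10⁷ J
9.00×10⁴ kJ × 1000 = 9×10⁷ J
2.85 kWh × 3600000 = 1.026×10⁷ J
Net: 2.76562×10⁷ + 5.74×10⁷ + 9×10⁷ − 1.026×10⁷ = 1.64796×10⁸ J
In BTU: 1.64796×10⁸ / 1055.06 = 156196 BTU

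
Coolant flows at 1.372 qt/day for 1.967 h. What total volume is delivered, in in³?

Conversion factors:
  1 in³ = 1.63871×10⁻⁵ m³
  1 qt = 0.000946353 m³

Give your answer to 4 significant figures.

1.372 qt/day → 1.50277×10⁻⁸ m³/s
1.967 h → 7081.2 s
V = Q × t = 1.50277×10⁻⁸ × 7081.2 = 1.06414×10⁻⁴ m³
In in³: 1.06414×10⁻⁴ / 1.63871×10⁻⁵ = 6.49377 in³

6.494 in³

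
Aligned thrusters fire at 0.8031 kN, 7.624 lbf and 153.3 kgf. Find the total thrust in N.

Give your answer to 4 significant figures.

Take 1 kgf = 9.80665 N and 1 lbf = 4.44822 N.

0.8031 kN × 1000 = 803.1 N
7.624 lbf × 4.44822 = 33.9132 N
153.3 kgf × 9.80665 = 1503.36 N
Sum: 803.1 + 33.9132 + 1503.36 = 2340.37 N

2340 N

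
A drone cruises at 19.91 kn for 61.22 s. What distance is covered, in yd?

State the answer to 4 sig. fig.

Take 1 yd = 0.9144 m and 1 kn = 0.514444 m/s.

19.91 kn × 0.514444 = 10.2426 m/s
d = v × t = 10.2426 m/s × 61.22 s = 627.052 m
627.052 m ÷ (0.9144 m/yd) = 685.752 yd

685.8 yd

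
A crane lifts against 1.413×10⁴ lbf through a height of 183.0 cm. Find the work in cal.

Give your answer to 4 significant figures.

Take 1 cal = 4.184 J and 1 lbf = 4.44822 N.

1.413×10⁴ lbf × 4.44822 = 62853.3 N
183.0 cm × 0.01 = 1.83 m
W = F × d = 62853.3 N × 1.83 m = 115022 J
115022 J ÷ (4.184 J/cal) = 27490.9 cal

2.749×10⁴ cal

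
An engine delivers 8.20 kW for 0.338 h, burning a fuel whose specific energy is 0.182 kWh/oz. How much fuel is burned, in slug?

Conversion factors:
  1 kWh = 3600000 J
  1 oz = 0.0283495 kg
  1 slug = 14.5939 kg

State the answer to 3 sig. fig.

0.0296 slug

8.20 kW → 8200 W
0.338 h → 1216.8 s
E = P × t = 8200 × 1216.8 = 9.97776×10⁶ J
0.182 kWh/oz → 2.31115×10⁷ J/kg
m = E / e_s = 9.97776×10⁶ / 2.31115×10⁷ = 0.431723 kg
In slug: 0.431723 / 14.5939 = 0.0295824 slug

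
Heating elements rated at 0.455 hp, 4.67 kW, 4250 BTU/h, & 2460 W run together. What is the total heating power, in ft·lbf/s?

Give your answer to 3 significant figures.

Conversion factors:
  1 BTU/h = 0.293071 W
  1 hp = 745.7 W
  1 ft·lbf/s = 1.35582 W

0.455 hp × 745.7 = 339.294 W
4.67 kW × 1000 = 4670 W
4250 BTU/h × 0.293071 = 1245.55 W
2460 W (already W)
Combined: 339.294 + 4670 + 1245.55 + 2460 = 8714.84 W
In ft·lbf/s: 8714.84 / 1.35582 = 6427.73 ft·lbf/s

6430 ft·lbf/s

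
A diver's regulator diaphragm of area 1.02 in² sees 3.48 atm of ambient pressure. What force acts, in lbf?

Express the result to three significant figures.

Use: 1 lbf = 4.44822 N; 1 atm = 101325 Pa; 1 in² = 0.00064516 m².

52.2 lbf

3.48 atm × 101325 → 352611 Pa
1.02 in² × 0.00064516 → 6.58063×10⁻⁴ m²
F = P × A = 352611 Pa × 6.58063×10⁻⁴ m² = 232.04 N
232.04 N ÷ (4.44822 N/lbf) = 52.1647 lbf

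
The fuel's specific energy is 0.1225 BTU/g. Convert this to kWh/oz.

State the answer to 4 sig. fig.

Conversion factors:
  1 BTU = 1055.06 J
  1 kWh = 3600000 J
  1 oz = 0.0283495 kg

0.001018 kWh/oz

0.1225 BTU/g × 1055.06 J/BTU ÷ 0.001 kg/g = 129245 J/kg
129245 J/kg ÷ 3600000 J/kWh × 0.0283495 kg/oz = 0.00101779 kWh/oz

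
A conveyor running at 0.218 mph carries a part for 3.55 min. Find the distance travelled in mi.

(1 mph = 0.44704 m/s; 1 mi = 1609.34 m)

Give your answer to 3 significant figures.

0.0129 mi

0.218 mph × 0.44704 = 0.0974547 m/s
3.55 min × 60 = 213 s
d = v × t = 0.0974547 m/s × 213 s = 20.7579 m
20.7579 m ÷ (1609.34 m/mi) = 0.0128984 mi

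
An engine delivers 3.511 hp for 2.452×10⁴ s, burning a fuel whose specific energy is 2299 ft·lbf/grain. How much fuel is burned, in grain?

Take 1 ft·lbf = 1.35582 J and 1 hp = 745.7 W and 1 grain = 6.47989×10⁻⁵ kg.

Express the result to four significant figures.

2.060×10⁴ grain

3.511 hp → 2618.15 W
E = P × t = 2618.15 × 24520 = 6.4197×10⁷ J
2299 ft·lbf/grain → 4.81031×10⁷ J/kg
m = E / e_s = 6.4197×10⁷ / 4.81031×10⁷ = 1.33457 kg
In grain: 1.33457 / 6.47989×10⁻⁵ = 20595.6 grain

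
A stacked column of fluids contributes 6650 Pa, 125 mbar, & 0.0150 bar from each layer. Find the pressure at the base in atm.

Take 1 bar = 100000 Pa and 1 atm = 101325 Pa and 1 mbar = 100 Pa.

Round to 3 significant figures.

0.204 atm

6650 Pa (already Pa)
125 mbar × 100 = 12500 Pa
0.0150 bar × 100000 = 1500 Pa
Combined: 6650 + 12500 + 1500 = 20650 Pa
In atm: 20650 / 101325 = 0.2038 atm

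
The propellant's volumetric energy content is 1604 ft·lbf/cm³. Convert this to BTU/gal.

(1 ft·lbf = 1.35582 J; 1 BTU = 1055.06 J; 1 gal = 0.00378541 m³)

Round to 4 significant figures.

7803 BTU/gal

1604 ft·lbf/cm³ × 1.35582 J/ft·lbf ÷ 10⁻⁶ m³/cm³ = 2.17474×10⁹ J/m³
2.17474×10⁹ J/m³ ÷ 1055.06 J/BTU × 0.00378541 m³/gal = 7802.67 BTU/gal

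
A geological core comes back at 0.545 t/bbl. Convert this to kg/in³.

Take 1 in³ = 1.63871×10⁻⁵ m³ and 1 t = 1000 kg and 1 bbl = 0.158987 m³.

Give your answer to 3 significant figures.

0.0562 kg/in³

0.545 t/bbl × 1000 kg/t ÷ 0.158987 m³/bbl = 3427.95 kg/m³
3427.95 kg/m³ × 1.63871×10⁻⁵ m³/in³ = 0.0561742 kg/in³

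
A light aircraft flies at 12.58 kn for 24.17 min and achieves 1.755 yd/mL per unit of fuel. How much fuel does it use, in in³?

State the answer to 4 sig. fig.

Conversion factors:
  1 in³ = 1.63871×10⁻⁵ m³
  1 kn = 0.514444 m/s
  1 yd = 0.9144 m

12.58 kn → 6.47171 m/s
24.17 min → 1450.2 s
d = v × t = 6.47171 × 1450.2 = 9385.27 m
1.755 yd/mL → 1.60477×10⁶ m/m³
V = d / (distance per unit fuel) = 9385.27 / 1.60477×10⁶ = 0.00584836 m³
In in³: 0.00584836 / 1.63871×10⁻⁵ = 356.888 in³

356.9 in³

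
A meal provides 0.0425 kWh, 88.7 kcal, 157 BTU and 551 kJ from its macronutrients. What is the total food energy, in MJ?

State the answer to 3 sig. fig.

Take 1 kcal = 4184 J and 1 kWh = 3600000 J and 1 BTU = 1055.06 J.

0.0425 kWh × 3600000 → 153000 J
88.7 kcal × 4184 → 371121 J
157 BTU × 1055.06 → 165644 J
551 kJ × 1000 → 551000 J
Sum: 153000 + 371121 + 165644 + 551000 = 1.24076×10⁶ J
In MJ: 1.24076×10⁶ / 1000000 = 1.24076 MJ

1.24 MJ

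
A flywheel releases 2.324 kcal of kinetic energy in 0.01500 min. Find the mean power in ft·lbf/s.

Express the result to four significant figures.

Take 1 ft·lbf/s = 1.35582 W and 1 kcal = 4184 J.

7969 ft·lbf/s

2.324 kcal × 4184 → 9723.62 J
0.01500 min × 60 → 0.9 s
P = E / t = 9723.62 J / 0.9 s = 10804 W
10804 W ÷ (1.35582 W/ft·lbf/s) = 7968.61 ft·lbf/s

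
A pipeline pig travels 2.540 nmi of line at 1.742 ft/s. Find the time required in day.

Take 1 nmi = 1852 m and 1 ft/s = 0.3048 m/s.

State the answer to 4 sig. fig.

0.1025 day

2.540 nmi × 1852 → 4704.08 m
1.742 ft/s × 0.3048 → 0.530962 m/s
t = d / v = 4704.08 m / 0.530962 m/s = 8859.54 s
8859.54 s ÷ (86400 s/day) = 0.102541 day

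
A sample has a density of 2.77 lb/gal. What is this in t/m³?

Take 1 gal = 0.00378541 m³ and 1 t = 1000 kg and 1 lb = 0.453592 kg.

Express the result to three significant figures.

2.77 lb/gal × 0.453592 kg/lb ÷ 0.00378541 m³/gal = 331.919 kg/m³
331.919 kg/m³ ÷ 1000 kg/t = 0.331919 t/m³

0.332 t/m³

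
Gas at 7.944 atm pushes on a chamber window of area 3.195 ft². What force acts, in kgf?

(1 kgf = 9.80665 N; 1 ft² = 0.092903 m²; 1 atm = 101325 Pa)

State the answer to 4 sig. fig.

7.944 atm × 101325 = 804926 Pa
3.195 ft² × 0.092903 = 0.296825 m²
F = P × A = 804926 Pa × 0.296825 m² = 238922 N
238922 N ÷ (9.80665 N/kgf) = 24363.3 kgf

2.436×10⁴ kgf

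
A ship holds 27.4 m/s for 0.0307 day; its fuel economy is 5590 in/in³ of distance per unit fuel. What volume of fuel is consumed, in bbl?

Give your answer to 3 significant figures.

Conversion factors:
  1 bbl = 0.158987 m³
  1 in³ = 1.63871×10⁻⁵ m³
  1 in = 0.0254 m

0.0307 day → 2652.48 s
d = v × t = 27.4 × 2652.48 = 72678 m
5590 in/in³ → 8.6645×10⁶ m/m³
V = d / (distance per unit fuel) = 72678 / 8.6645×10⁶ = 0.00838802 m³
In bbl: 0.00838802 / 0.158987 = 0.0527592 bbl

0.0528 bbl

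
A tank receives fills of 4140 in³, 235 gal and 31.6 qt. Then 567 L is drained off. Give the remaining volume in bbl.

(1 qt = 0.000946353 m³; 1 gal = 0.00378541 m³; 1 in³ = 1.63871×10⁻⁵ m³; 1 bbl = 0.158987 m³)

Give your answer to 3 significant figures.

4140 in³ × 1.63871×10⁻⁵ = 0.0678426 m³
235 gal × 0.00378541 = 0.889571 m³
31.6 qt × 0.000946353 = 0.0299048 m³
567 L × 0.001 = 0.567 m³
Net: 0.0678426 + 0.889571 + 0.0299048 − 0.567 = 0.420318 m³
In bbl: 0.420318 / 0.158987 = 2.64373 bbl

2.64 bbl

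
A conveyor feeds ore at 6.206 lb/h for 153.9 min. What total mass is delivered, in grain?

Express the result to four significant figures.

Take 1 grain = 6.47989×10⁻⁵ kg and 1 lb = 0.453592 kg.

6.206 lb/h → 7.81942×10⁻⁴ kg/s
153.9 min → 9234 s
m = ṁ × t = 7.81942×10⁻⁴ × 9234 = 7.22045 kg
In grain: 7.22045 / 6.47989×10⁻⁵ = 111429 grain

1.114×10⁵ grain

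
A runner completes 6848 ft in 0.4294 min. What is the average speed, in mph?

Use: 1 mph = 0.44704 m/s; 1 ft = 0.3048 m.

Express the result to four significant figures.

6848 ft × 0.3048 → 2087.27 m
0.4294 min × 60 → 25.764 s
v = d / t = 2087.27 m / 25.764 s = 81.015 m/s
81.015 m/s ÷ (0.44704 m/s/mph) = 181.225 mph

181.2 mph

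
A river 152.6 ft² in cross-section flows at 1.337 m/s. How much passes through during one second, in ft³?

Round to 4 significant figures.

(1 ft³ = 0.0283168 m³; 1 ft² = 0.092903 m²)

669.4 ft³

152.6 ft² × 0.092903 = 14.177 m²
V = v × A × t = 1.337 m/s × 14.177 m² × 1 s = 18.9546 m³
18.9546 m³ ÷ (0.0283168 m³/ft³) = 669.376 ft³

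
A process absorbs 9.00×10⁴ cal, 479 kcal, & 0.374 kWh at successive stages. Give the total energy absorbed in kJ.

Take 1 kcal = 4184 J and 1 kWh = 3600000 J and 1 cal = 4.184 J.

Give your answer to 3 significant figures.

3730 kJ

9.00×10⁴ cal × 4.184 = 376560 J
479 kcal × 4184 = 2.00414×10⁶ J
0.374 kWh × 3600000 = 1.3464×10⁶ J
Total: 376560 + 2.00414×10⁶ + 1.3464×10⁶ = 3.7271×10⁶ J
In kJ: 3.7271×10⁶ / 1000 = 3727.1 kJ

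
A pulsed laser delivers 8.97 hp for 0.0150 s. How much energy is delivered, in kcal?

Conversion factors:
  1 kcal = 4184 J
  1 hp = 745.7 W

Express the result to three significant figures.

0.0240 kcal

8.97 hp × 745.7 = 6688.93 W
E = P × t = 6688.93 W × 0.015 s = 100.334 J
100.334 J ÷ (4184 J/kcal) = 0.0239804 kcal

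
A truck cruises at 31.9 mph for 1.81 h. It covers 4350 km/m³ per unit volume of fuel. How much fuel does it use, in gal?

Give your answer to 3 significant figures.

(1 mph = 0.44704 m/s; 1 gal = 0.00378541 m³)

31.9 mph → 14.2606 m/s
1.81 h → 6516 s
d = v × t = 14.2606 × 6516 = 92922.1 m
4350 km/m³ → 4.35×10⁶ m/m³
V = d / (distance per unit fuel) = 92922.1 / 4.35×10⁶ = 0.0213614 m³
In gal: 0.0213614 / 0.00378541 = 5.64309 gal

5.64 gal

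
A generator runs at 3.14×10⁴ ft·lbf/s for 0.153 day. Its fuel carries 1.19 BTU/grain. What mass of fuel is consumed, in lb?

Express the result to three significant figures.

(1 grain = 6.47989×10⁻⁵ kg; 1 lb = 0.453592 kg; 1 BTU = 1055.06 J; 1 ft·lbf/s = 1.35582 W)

3.14×10⁴ ft·lbf/s → 42572.7 W
0.153 day → 13219.2 s
E = P × t = 42572.7 × 13219.2 = 5.62777×10⁸ J
1.19 BTU/grain → 1.93757×10⁷ J/kg
m = E / e_s = 5.62777×10⁸ / 1.93757×10⁷ = 29.0455 kg
In lb: 29.0455 / 0.453592 = 64.0344 lb

64.0 lb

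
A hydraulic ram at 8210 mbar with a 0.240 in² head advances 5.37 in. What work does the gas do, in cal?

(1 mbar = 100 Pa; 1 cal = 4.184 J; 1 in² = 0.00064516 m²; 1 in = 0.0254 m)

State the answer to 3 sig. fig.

8210 mbar → 821000 Pa
0.240 in² → 1.54838×10⁻⁴ m²
F = P × A = 821000 × 1.54838×10⁻⁴ = 127.122 N
5.37 in → 0.136398 m
W = F × d = 127.122 × 0.136398 = 17.3392 J
In cal: 17.3392 / 4.184 = 4.14417 cal

4.14 cal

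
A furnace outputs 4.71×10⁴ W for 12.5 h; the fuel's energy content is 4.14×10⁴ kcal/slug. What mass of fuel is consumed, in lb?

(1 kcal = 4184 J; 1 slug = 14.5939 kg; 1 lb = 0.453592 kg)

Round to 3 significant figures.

12.5 h → 45000 s
E = P × t = 47100 × 45000 = 2.1195×10⁹ J
4.14×10⁴ kcal/slug → 1.18692×10⁷ J/kg
m = E / e_s = 2.1195×10⁹ / 1.18692×10⁷ = 178.571 kg
In lb: 178.571 / 0.453592 = 393.682 lb

394 lb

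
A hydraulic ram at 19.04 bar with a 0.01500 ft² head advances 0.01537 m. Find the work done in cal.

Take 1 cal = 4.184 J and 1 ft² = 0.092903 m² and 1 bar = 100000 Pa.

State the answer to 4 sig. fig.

9.747 cal

19.04 bar → 1.904×10⁶ Pa
0.01500 ft² → 0.00139354 m²
F = P × A = 1.904×10⁶ × 0.00139354 = 2653.3 N
W = F × d = 2653.3 × 0.01537 = 40.7812 J
In cal: 40.7812 / 4.184 = 9.74694 cal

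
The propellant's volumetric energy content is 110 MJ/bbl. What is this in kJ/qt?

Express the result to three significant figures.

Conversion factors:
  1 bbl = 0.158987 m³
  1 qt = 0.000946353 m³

655 kJ/qt

110 MJ/bbl × 1000000 J/MJ ÷ 0.158987 m³/bbl = 6.9188×10⁸ J/m³
6.9188×10⁸ J/m³ ÷ 1000 J/kJ × 0.000946353 m³/qt = 654.763 kJ/qt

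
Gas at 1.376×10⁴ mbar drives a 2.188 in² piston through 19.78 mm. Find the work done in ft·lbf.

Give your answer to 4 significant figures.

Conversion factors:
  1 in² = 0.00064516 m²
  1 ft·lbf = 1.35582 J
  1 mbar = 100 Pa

1.376×10⁴ mbar → 1.376×10⁶ Pa
2.188 in² → 0.00141161 m²
F = P × A = 1.376×10⁶ × 0.00141161 = 1942.38 N
19.78 mm → 0.01978 m
W = F × d = 1942.38 × 0.01978 = 38.4203 J
In ft·lbf: 38.4203 / 1.35582 = 28.3373 ft·lbf

28.34 ft·lbf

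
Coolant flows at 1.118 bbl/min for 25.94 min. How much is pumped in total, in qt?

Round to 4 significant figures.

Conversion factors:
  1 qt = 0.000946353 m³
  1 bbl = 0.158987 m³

4872 qt

1.118 bbl/min → 0.00296246 m³/s
25.94 min → 1556.4 s
V = Q × t = 0.00296246 × 1556.4 = 4.61077 m³
In qt: 4.61077 / 0.000946353 = 4872.15 qt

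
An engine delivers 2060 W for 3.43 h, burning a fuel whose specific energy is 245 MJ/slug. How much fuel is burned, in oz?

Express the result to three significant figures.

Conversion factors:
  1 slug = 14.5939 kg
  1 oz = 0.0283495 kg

3.43 h → 12348 s
E = P × t = 2060 × 12348 = 2.54369×10⁷ J
245 MJ/slug → 1.67878×10⁷ J/kg
m = E / e_s = 2.54369×10⁷ / 1.67878×10⁷ = 1.5152 kg
In oz: 1.5152 / 0.0283495 = 53.4472 oz

53.4 oz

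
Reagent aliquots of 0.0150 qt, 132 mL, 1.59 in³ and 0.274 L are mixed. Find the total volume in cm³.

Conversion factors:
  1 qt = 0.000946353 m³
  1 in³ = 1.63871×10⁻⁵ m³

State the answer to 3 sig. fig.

446 cm³

0.0150 qt × 0.000946353 = 1.41953×10⁻⁵ m³
132 mL × 10⁻⁶ = 1.32×10⁻⁴ m³
1.59 in³ × 1.63871×10⁻⁵ = 2.60555×10⁻⁵ m³
0.274 L × 0.001 = 2.74×10⁻⁴ m³
Combined: 1.41953×10⁻⁵ + 1.32×10⁻⁴ + 2.60555×10⁻⁵ + 2.74×10⁻⁴ = 4.46251×10⁻⁴ m³
In cm³: 4.46251×10⁻⁴ / 10⁻⁶ = 446.251 cm³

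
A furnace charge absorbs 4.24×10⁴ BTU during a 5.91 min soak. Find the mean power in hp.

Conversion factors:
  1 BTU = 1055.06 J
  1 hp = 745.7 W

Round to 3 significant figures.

4.24×10⁴ BTU × 1055.06 = 4.47345×10⁷ J
5.91 min × 60 = 354.6 s
P = E / t = 4.47345×10⁷ J / 354.6 s = 126155 W
126155 W ÷ (745.7 W/hp) = 169.177 hp

169 hp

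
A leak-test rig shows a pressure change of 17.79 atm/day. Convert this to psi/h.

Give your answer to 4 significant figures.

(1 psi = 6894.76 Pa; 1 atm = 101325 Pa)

10.89 psi/h

17.79 atm/day × 101325 Pa/atm ÷ 86400 s/day = 20.8631 Pa/s
20.8631 Pa/s ÷ 6894.76 Pa/psi × 3600 s/h = 10.8934 psi/h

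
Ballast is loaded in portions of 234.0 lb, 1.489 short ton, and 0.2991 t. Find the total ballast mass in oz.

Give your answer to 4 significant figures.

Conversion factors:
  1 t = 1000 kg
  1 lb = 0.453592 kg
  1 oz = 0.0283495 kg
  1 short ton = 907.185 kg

6.194×10⁴ oz

234.0 lb × 0.453592 = 106.141 kg
1.489 short ton × 907.185 = 1350.8 kg
0.2991 t × 1000 = 299.1 kg
Combined: 106.141 + 1350.8 + 299.1 = 1756.04 kg
In oz: 1756.04 / 0.0283495 = 61942.5 oz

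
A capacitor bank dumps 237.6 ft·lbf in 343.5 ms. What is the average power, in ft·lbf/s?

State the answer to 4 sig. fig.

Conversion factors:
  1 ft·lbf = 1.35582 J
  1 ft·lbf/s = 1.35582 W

691.7 ft·lbf/s

237.6 ft·lbf × 1.35582 → 322.143 J
343.5 ms × 0.001 → 0.3435 s
P = E / t = 322.143 J / 0.3435 s = 937.825 W
937.825 W ÷ (1.35582 W/ft·lbf/s) = 691.703 ft·lbf/s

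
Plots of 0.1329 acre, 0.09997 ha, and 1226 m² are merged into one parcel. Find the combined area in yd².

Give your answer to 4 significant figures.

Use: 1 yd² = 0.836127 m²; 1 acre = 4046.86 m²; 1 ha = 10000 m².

0.1329 acre × 4046.86 = 537.828 m²
0.09997 ha × 10000 = 999.7 m²
1226 m² (already m²)
Total: 537.828 + 999.7 + 1226 = 2763.53 m²
In yd²: 2763.53 / 0.836127 = 3305.16 yd²

3305 yd²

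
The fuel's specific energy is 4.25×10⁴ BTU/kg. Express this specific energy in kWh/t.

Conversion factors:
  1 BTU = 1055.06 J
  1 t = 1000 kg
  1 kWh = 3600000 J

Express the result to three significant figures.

1.25×10⁴ kWh/t

4.25×10⁴ BTU/kg × 1055.06 J/BTU = 4.484×10⁷ J/kg
4.484×10⁷ J/kg ÷ 3600000 J/kWh × 1000 kg/t = 12455.6 kWh/t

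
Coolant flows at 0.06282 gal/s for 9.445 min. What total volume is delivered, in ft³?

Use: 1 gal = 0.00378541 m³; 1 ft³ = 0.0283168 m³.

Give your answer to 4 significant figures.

0.06282 gal/s → 2.37799×10⁻⁴ m³/s
9.445 min → 566.7 s
V = Q × t = 2.37799×10⁻⁴ × 566.7 = 0.134761 m³
In ft³: 0.134761 / 0.0283168 = 4.75905 ft³

4.759 ft³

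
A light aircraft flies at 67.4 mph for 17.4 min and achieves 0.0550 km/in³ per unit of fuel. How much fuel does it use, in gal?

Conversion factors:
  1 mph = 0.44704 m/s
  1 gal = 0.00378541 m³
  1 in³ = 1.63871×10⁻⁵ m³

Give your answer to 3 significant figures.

2.48 gal

67.4 mph → 30.1305 m/s
17.4 min → 1044 s
d = v × t = 30.1305 × 1044 = 31456.2 m
0.0550 km/in³ → 3.3563×10⁶ m/m³
V = d / (distance per unit fuel) = 31456.2 / 3.3563×10⁶ = 0.00937228 m³
In gal: 0.00937228 / 0.00378541 = 2.4759 gal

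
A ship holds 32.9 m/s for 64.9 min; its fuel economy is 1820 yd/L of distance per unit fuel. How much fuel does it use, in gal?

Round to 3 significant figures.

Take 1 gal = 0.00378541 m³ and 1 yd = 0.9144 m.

20.3 gal

64.9 min → 3894 s
d = v × t = 32.9 × 3894 = 128113 m
1820 yd/L → 1.66421×10⁶ m/m³
V = d / (distance per unit fuel) = 128113 / 1.66421×10⁶ = 0.0769813 m³
In gal: 0.0769813 / 0.00378541 = 20.3363 gal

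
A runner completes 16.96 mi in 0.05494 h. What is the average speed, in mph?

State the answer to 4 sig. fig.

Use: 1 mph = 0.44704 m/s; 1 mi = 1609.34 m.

16.96 mi × 1609.34 = 27294.4 m
0.05494 h × 3600 = 197.784 s
v = d / t = 27294.4 m / 197.784 s = 138.001 m/s
138.001 m/s ÷ (0.44704 m/s/mph) = 308.699 mph

308.7 mph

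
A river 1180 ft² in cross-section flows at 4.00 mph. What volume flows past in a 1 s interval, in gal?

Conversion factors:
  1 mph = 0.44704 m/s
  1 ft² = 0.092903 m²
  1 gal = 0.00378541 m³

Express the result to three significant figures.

5.18×10⁴ gal

4.00 mph × 0.44704 → 1.78816 m/s
1180 ft² × 0.092903 → 109.626 m²
V = v × A × t = 1.78816 m/s × 109.626 m² × 1 s = 196.029 m³
196.029 m³ ÷ (0.00378541 m³/gal) = 51785.4 gal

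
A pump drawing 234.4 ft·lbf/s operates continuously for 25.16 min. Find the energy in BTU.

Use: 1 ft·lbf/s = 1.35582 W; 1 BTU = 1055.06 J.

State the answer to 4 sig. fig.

454.7 BTU

234.4 ft·lbf/s × 1.35582 → 317.804 W
25.16 min × 60 → 1509.6 s
E = P × t = 317.804 W × 1509.6 s = 479757 J
479757 J ÷ (1055.06 J/BTU) = 454.72 BTU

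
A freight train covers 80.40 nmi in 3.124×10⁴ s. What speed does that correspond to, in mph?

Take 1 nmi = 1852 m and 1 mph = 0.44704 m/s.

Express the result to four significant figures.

80.40 nmi × 1852 = 148901 m
v = d / t = 148901 m / 31240 s = 4.76636 m/s
4.76636 m/s ÷ (0.44704 m/s/mph) = 10.662 mph

10.66 mph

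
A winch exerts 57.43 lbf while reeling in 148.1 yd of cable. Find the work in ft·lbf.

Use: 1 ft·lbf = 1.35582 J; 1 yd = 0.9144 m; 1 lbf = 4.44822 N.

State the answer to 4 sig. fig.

2.552×10⁴ ft·lbf

57.43 lbf × 4.44822 = 255.461 N
148.1 yd × 0.9144 = 135.423 m
W = F × d = 255.461 N × 135.423 m = 34595.3 J
34595.3 J ÷ (1.35582 J/ft·lbf) = 25516.1 ft·lbf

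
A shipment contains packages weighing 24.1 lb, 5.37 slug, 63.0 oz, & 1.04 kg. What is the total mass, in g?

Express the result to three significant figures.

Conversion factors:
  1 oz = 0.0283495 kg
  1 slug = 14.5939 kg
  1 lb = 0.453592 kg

9.21×10⁴ g

24.1 lb × 0.453592 = 10.9316 kg
5.37 slug × 14.5939 = 78.3692 kg
63.0 oz × 0.0283495 = 1.78602 kg
1.04 kg (already kg)
Total: 10.9316 + 78.3692 + 1.78602 + 1.04 = 92.1268 kg
In g: 92.1268 / 0.001 = 92126.8 g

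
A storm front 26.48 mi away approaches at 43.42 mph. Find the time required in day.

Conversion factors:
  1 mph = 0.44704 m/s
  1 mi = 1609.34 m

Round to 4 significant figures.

0.02541 day

26.48 mi × 1609.34 = 42615.3 m
43.42 mph × 0.44704 = 19.4105 m/s
t = d / v = 42615.3 m / 19.4105 m/s = 2195.48 s
2195.48 s ÷ (86400 s/day) = 0.0254106 day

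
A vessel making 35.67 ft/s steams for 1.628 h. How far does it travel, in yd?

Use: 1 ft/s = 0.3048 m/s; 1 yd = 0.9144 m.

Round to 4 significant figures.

6.968×10⁴ yd

35.67 ft/s × 0.3048 = 10.8722 m/s
1.628 h × 3600 = 5860.8 s
d = v × t = 10.8722 m/s × 5860.8 s = 63719.8 m
63719.8 m ÷ (0.9144 m/yd) = 69684.8 yd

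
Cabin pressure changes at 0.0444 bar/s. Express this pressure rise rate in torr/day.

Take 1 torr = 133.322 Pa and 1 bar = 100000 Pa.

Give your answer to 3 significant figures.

2.88×10⁶ torr/day

0.0444 bar/s × 100000 Pa/bar = 4440 Pa/s
4440 Pa/s ÷ 133.322 Pa/torr × 86400 s/day = 2.87736×10⁶ torr/day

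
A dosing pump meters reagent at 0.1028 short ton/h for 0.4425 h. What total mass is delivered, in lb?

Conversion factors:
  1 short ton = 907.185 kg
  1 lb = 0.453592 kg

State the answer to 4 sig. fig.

90.98 lb

0.1028 short ton/h → 0.0259052 kg/s
0.4425 h → 1593 s
m = ṁ × t = 0.0259052 × 1593 = 41.267 kg
In lb: 41.267 / 0.453592 = 90.9782 lb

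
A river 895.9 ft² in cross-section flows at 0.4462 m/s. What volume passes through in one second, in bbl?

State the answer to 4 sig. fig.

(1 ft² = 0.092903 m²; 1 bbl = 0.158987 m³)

895.9 ft² × 0.092903 → 83.2318 m²
V = v × A × t = 0.4462 m/s × 83.2318 m² × 1 s = 37.138 m³
37.138 m³ ÷ (0.158987 m³/bbl) = 233.591 bbl

233.6 bbl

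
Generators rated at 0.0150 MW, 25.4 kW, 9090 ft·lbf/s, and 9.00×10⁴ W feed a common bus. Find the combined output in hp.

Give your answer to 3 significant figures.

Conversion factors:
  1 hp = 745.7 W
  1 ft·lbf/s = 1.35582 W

0.0150 MW × 1000000 → 15000 W
25.4 kW × 1000 → 25400 W
9090 ft·lbf/s × 1.35582 → 12324.4 W
9.00×10⁴ W (already W)
Total: 15000 + 25400 + 12324.4 + 90000 = 142724 W
In hp: 142724 / 745.7 = 191.396 hp

191 hp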